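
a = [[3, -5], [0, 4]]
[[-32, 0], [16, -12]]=a @ [[-4, -5], [4, -3]]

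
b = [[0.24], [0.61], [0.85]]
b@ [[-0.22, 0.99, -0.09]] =[[-0.05, 0.24, -0.02], [-0.13, 0.6, -0.05], [-0.19, 0.84, -0.08]]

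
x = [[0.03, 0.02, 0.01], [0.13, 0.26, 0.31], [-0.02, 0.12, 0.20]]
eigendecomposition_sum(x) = [[0.00, -0.0, 0.00], [-0.00, 0.00, -0.0], [0.00, -0.00, 0.0]] + [[0.03, 0.00, -0.01], [0.07, 0.01, -0.03], [-0.05, -0.01, 0.02]] + [[0.0, 0.02, 0.02], [0.06, 0.25, 0.34], [0.03, 0.13, 0.18]]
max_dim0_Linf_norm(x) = 0.31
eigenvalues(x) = [0.0, 0.06, 0.43]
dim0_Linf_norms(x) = [0.13, 0.26, 0.31]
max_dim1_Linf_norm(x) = 0.31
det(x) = 0.00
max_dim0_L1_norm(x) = 0.52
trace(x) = 0.49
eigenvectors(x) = [[-0.36, 0.29, 0.06], [0.78, 0.75, 0.89], [-0.51, -0.60, 0.46]]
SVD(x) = [[-0.06, 0.29, 0.95], [-0.88, 0.43, -0.18], [-0.46, -0.85, 0.24]] @ diag([0.4782148457122871, 0.09005846342878379, 0.00018575580727275205]) @ [[-0.22, -0.6, -0.77], [0.91, 0.16, -0.39], [0.36, -0.78, 0.51]]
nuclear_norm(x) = 0.57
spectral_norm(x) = 0.48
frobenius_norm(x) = 0.49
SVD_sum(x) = [[0.01, 0.02, 0.02], [0.10, 0.25, 0.33], [0.05, 0.13, 0.17]] + [[0.02,0.0,-0.01], [0.03,0.01,-0.02], [-0.07,-0.01,0.03]] + [[0.0, -0.0, 0.0], [-0.00, 0.00, -0.0], [0.00, -0.0, 0.00]]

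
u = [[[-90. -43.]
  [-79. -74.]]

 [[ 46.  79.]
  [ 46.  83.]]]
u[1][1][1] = 83.0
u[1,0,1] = 79.0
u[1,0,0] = 46.0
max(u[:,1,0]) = 46.0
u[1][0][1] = 79.0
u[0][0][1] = -43.0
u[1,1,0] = 46.0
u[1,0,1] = 79.0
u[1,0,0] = 46.0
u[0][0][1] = -43.0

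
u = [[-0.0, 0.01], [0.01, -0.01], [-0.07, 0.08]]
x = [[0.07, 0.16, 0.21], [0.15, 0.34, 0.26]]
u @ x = [[0.0, 0.00, 0.00], [-0.00, -0.0, -0.0], [0.01, 0.02, 0.01]]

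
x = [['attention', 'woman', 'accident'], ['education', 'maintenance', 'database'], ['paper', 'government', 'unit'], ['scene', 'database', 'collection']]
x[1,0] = 'education'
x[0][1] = 'woman'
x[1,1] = 'maintenance'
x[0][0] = 'attention'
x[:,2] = ['accident', 'database', 'unit', 'collection']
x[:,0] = ['attention', 'education', 'paper', 'scene']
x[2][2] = 'unit'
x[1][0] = 'education'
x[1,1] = 'maintenance'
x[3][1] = 'database'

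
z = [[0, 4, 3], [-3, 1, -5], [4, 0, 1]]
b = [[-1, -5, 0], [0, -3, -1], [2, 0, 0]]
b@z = [[15, -9, 22], [5, -3, 14], [0, 8, 6]]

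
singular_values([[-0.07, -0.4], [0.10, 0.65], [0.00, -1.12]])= [1.36, 0.1]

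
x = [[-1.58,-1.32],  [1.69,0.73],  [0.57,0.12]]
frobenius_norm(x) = 2.82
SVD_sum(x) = [[-1.73, -1.07], [1.55, 0.96], [0.47, 0.29]] + [[0.15, -0.25], [0.14, -0.23], [0.10, -0.17]]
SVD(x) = [[-0.73, -0.66],[0.65, -0.60],[0.2, -0.45]] @ diag([2.7876717424560615, 0.4427033502380361]) @ [[0.85, 0.53], [-0.53, 0.85]]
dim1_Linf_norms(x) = [1.58, 1.69, 0.57]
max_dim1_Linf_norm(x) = 1.69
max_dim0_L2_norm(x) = 2.38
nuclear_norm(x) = 3.23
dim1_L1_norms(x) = [2.9, 2.42, 0.69]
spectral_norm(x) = 2.79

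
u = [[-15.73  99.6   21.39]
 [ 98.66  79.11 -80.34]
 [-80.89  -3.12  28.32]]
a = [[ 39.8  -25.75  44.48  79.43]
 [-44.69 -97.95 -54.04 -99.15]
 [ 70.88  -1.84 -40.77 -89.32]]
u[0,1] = 99.6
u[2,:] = [-80.89, -3.12, 28.32]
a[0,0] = 39.8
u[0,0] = -15.73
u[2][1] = -3.12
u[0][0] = -15.73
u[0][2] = 21.39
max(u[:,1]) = 99.6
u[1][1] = 79.11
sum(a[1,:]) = -295.83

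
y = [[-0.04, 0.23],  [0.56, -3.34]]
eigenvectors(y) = [[0.99, -0.07], [0.17, 1.0]]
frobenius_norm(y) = 3.39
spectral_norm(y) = 3.39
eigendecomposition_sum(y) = [[-0.00,-0.0],[-0.00,-0.0]] + [[-0.04, 0.23], [0.56, -3.34]]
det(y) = 0.00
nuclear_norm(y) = 3.40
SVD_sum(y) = [[-0.04, 0.23], [0.56, -3.34]] + [[-0.00,  -0.0], [-0.0,  -0.0]]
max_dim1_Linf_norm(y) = 3.34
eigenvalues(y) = [-0.0, -3.38]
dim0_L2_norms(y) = [0.56, 3.35]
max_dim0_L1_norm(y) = 3.57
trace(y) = -3.38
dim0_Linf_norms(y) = [0.56, 3.34]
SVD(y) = [[-0.07,1.0],[1.00,0.07]] @ diag([3.3946572729278284, 0.0014139866307800375]) @ [[0.17,-0.99],[-0.99,-0.17]]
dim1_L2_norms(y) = [0.23, 3.39]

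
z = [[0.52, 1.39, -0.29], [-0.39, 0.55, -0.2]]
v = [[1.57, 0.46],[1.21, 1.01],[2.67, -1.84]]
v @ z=[[0.64,2.44,-0.55], [0.24,2.24,-0.55], [2.11,2.70,-0.41]]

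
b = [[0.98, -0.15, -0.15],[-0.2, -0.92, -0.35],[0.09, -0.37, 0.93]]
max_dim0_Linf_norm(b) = 0.98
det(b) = -1.01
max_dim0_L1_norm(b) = 1.44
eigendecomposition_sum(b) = [[(-0.01-0j), -0.09+0.00j, (-0.02-0j)], [(-0.09-0j), (-0.96+0j), (-0.18-0j)], [(-0.02-0j), (-0.18+0j), (-0.03-0j)]] + [[0.49+0.06j,(-0.03-0.09j),(-0.07+0.48j)],[(-0.06+0.09j),0.02+0.00j,-0.08-0.05j],[(0.05-0.5j),(-0.09+0.03j),0.48+0.06j]] + [[0.49-0.06j, (-0.03+0.09j), -0.07-0.48j],[-0.06-0.09j, (0.02-0j), -0.08+0.05j],[(0.05+0.5j), (-0.09-0.03j), (0.48-0.06j)]]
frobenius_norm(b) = 1.74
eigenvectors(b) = [[(0.09+0j), (0.02-0.7j), 0.02+0.70j], [0.98+0.00j, (0.13+0.06j), 0.13-0.06j], [0.18+0.00j, -0.70+0.00j, (-0.7-0j)]]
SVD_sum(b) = [[0.36,  0.13,  0.36], [-0.42,  -0.16,  -0.42], [0.41,  0.16,  0.42]] + [[0.04, 0.14, -0.09], [-0.13, -0.51, 0.32], [-0.16, -0.64, 0.4]] + [[0.59, -0.42, -0.43], [0.35, -0.25, -0.25], [-0.16, 0.11, 0.11]]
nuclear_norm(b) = 3.01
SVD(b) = [[-0.52, 0.16, -0.84], [0.61, -0.62, -0.5], [-0.60, -0.77, 0.22]] @ diag([1.0083022505346808, 1.00324805235866, 1.0005098285400567]) @ [[-0.68,-0.26,-0.69], [0.21,0.83,-0.52], [-0.70,0.50,0.51]]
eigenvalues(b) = [(-1+0j), (1+0.12j), (1-0.12j)]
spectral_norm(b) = 1.01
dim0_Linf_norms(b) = [0.98, 0.92, 0.93]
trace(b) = 0.99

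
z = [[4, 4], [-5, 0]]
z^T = [[4, -5], [4, 0]]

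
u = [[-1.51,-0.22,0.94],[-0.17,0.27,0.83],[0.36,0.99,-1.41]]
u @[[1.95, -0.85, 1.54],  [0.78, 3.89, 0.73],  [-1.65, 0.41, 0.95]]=[[-4.67,  0.81,  -1.59], [-1.49,  1.54,  0.72], [3.80,  2.97,  -0.06]]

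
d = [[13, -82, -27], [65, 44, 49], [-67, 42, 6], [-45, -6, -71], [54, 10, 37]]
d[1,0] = 65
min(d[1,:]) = 44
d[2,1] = 42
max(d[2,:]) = 42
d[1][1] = 44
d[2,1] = 42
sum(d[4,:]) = 101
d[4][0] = 54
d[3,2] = -71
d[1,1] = 44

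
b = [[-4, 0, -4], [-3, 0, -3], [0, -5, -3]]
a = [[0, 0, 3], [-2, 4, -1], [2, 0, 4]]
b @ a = [[-8, 0, -28], [-6, 0, -21], [4, -20, -7]]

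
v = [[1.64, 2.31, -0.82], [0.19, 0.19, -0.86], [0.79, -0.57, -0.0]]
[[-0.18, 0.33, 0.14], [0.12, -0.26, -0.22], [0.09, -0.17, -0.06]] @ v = [[-0.12, -0.43, -0.14], [-0.03, 0.35, 0.13], [0.07, 0.21, 0.07]]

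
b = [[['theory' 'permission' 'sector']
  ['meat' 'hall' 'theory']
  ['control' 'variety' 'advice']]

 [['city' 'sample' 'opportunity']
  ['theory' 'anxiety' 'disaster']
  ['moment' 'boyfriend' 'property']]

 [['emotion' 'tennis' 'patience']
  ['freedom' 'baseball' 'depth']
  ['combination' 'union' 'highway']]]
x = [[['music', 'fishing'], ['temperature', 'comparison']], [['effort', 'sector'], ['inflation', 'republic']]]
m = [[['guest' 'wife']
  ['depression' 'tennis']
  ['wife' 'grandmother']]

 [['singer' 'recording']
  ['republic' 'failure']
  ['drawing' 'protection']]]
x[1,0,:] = ['effort', 'sector']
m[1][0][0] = 'singer'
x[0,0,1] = 'fishing'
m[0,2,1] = 'grandmother'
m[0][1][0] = 'depression'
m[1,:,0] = ['singer', 'republic', 'drawing']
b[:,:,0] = [['theory', 'meat', 'control'], ['city', 'theory', 'moment'], ['emotion', 'freedom', 'combination']]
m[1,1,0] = 'republic'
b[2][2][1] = 'union'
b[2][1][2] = 'depth'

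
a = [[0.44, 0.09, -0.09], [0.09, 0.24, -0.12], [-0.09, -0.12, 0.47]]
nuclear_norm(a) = 1.15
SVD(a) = [[-0.59, 0.78, -0.21], [-0.38, -0.04, 0.93], [0.72, 0.62, 0.32]] @ diag([0.6073325350212989, 0.3640785521058603, 0.1785889128728408]) @ [[-0.59, -0.38, 0.72], [0.78, -0.04, 0.62], [-0.21, 0.93, 0.32]]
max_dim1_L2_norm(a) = 0.49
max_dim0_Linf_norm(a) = 0.47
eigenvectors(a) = [[0.59, 0.78, -0.21], [0.38, -0.04, 0.93], [-0.72, 0.62, 0.32]]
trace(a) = 1.15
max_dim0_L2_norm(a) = 0.49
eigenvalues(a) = [0.61, 0.36, 0.18]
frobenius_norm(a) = 0.73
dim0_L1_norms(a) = [0.62, 0.45, 0.68]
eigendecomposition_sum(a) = [[0.21, 0.13, -0.26], [0.13, 0.09, -0.16], [-0.26, -0.16, 0.31]] + [[0.22, -0.01, 0.18],[-0.01, 0.0, -0.01],[0.18, -0.01, 0.14]] + [[0.01, -0.03, -0.01], [-0.03, 0.15, 0.05], [-0.01, 0.05, 0.02]]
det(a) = 0.04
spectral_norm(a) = 0.61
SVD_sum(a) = [[0.21, 0.13, -0.26], [0.13, 0.09, -0.16], [-0.26, -0.16, 0.31]] + [[0.22, -0.01, 0.18],[-0.01, 0.0, -0.01],[0.18, -0.01, 0.14]] + [[0.01, -0.03, -0.01], [-0.03, 0.15, 0.05], [-0.01, 0.05, 0.02]]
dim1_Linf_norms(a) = [0.44, 0.24, 0.47]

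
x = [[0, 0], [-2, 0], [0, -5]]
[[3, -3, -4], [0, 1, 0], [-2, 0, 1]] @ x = [[6, 20], [-2, 0], [0, -5]]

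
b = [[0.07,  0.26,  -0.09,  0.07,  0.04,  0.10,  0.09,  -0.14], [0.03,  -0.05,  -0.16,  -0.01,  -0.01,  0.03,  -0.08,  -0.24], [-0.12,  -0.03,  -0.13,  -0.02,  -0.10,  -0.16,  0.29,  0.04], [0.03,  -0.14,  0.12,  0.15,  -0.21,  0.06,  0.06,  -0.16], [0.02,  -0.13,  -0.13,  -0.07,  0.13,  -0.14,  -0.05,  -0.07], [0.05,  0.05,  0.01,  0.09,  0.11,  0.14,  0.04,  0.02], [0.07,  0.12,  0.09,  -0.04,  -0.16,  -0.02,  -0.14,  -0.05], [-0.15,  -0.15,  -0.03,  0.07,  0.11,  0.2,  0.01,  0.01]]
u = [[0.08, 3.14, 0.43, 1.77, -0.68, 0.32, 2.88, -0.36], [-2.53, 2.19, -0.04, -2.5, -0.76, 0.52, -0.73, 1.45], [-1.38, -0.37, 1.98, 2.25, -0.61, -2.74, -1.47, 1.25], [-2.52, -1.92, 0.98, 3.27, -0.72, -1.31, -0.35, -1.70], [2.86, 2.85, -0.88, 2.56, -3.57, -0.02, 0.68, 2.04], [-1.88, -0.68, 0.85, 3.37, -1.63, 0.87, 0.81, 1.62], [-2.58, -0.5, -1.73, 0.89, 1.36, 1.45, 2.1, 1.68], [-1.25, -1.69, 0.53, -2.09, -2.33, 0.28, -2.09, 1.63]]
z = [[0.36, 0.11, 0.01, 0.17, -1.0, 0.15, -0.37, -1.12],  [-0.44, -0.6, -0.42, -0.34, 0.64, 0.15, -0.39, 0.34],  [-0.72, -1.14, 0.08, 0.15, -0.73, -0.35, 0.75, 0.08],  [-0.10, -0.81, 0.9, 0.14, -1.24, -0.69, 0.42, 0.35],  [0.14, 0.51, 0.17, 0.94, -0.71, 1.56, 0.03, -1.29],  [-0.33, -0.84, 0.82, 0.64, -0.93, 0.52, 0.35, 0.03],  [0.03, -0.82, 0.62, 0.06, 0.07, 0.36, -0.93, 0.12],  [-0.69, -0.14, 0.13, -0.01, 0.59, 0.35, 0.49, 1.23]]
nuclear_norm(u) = 34.70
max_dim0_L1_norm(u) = 18.7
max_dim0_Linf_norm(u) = 3.57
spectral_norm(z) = 3.09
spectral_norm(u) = 7.76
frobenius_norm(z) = 4.98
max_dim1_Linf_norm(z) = 1.56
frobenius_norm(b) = 0.90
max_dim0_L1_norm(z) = 5.91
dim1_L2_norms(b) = [0.35, 0.31, 0.39, 0.37, 0.29, 0.22, 0.28, 0.32]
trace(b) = 0.18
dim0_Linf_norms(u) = [2.86, 3.14, 1.98, 3.37, 3.57, 2.74, 2.88, 2.04]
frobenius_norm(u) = 14.14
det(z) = 0.00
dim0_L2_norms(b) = [0.23, 0.38, 0.3, 0.22, 0.35, 0.35, 0.35, 0.34]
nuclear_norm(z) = 10.76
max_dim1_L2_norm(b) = 0.39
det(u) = 17138.23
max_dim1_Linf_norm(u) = 3.57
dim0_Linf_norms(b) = [0.15, 0.26, 0.16, 0.15, 0.21, 0.2, 0.29, 0.24]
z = u @ b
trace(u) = 8.55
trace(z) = 0.09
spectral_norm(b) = 0.45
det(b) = 0.00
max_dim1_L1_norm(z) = 5.35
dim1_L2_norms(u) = [4.71, 4.58, 4.76, 5.19, 6.4, 4.77, 4.68, 4.65]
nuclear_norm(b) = 2.18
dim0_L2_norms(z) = [1.21, 2.0, 1.45, 1.22, 2.28, 1.9, 1.5, 2.17]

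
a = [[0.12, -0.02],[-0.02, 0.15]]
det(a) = 0.02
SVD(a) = [[-0.45, 0.89], [0.89, 0.45]] @ diag([0.15999999999999998, 0.10999999999999997]) @ [[-0.45, 0.89],[0.89, 0.45]]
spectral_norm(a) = 0.16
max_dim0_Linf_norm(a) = 0.15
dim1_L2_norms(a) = [0.12, 0.15]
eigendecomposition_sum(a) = [[0.09, 0.04],  [0.04, 0.02]] + [[0.03, -0.06], [-0.06, 0.13]]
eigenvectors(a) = [[-0.89, 0.45], [-0.45, -0.89]]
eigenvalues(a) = [0.11, 0.16]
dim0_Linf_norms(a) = [0.12, 0.15]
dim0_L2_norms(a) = [0.12, 0.15]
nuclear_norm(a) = 0.27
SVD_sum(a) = [[0.03, -0.06],  [-0.06, 0.13]] + [[0.09, 0.04], [0.04, 0.02]]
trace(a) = 0.27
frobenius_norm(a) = 0.19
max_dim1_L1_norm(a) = 0.17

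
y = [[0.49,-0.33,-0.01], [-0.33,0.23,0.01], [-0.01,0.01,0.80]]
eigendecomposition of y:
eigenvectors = [[-0.56, -0.82, -0.13], [-0.83, 0.56, 0.09], [0.0, -0.16, 0.99]]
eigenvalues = [0.01, 0.71, 0.8]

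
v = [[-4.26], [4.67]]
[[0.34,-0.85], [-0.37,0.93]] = v @ [[-0.08, 0.20]]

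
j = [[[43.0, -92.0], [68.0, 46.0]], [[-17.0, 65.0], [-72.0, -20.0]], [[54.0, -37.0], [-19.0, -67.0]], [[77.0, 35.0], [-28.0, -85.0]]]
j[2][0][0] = 54.0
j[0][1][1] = 46.0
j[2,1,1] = -67.0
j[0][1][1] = 46.0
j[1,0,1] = 65.0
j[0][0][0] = 43.0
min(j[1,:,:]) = -72.0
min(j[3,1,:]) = -85.0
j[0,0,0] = 43.0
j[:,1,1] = [46.0, -20.0, -67.0, -85.0]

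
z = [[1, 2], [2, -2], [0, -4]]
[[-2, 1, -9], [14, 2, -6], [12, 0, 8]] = z @ [[4, 1, -5], [-3, 0, -2]]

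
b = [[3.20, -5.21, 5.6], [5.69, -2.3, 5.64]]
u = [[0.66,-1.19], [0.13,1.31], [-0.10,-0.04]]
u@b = [[-4.66, -0.7, -3.02], [7.87, -3.69, 8.12], [-0.55, 0.61, -0.79]]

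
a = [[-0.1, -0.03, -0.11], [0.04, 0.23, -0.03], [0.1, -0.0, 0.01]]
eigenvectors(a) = [[(0.72+0j), (0.72-0j), (0.08+0j)], [-0.11-0.10j, (-0.11+0.1j), (-1+0j)], [(-0.34-0.58j), -0.34+0.58j, (0.04+0j)]]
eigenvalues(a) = [(-0.04+0.09j), (-0.04-0.09j), (0.23+0j)]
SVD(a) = [[-0.25, -0.83, 0.50], [0.96, -0.28, 0.01], [0.13, 0.48, 0.86]] @ diag([0.24062474231438696, 0.16399583706082624, 0.06086952285712302]) @ [[0.32, 0.95, 0.0], [0.73, -0.25, 0.64], [0.60, -0.20, -0.77]]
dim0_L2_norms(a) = [0.15, 0.23, 0.11]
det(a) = 0.00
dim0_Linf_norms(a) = [0.1, 0.23, 0.11]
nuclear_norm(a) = 0.47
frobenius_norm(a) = 0.30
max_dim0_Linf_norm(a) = 0.23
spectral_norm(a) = 0.24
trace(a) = 0.14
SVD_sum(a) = [[-0.02, -0.06, -0.00], [0.07, 0.22, 0.0], [0.01, 0.03, 0.00]] + [[-0.10, 0.03, -0.09], [-0.03, 0.01, -0.03], [0.06, -0.02, 0.05]] + [[0.02, -0.01, -0.02], [0.00, -0.0, -0.0], [0.03, -0.01, -0.04]]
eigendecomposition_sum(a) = [[-0.05+0.03j, (-0.01+0j), (-0.06-0.03j)],[0.01+0.00j, 0.00+0.00j, 0.01j],[(0.05+0.02j), 0.00+0.00j, 0.00+0.06j]] + [[(-0.05-0.03j), (-0.01-0j), (-0.06+0.03j)], [(0.01-0j), -0j, 0.00-0.01j], [(0.05-0.02j), 0.00-0.00j, -0.06j]] + [[-0.00-0.00j, (-0.02+0j), 0j],[0.02+0.00j, (0.23-0j), -0.04-0.00j],[(-0-0j), -0.01+0.00j, 0j]]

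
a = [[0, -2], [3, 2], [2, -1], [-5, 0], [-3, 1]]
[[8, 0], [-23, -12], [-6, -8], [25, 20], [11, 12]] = a @ [[-5, -4], [-4, 0]]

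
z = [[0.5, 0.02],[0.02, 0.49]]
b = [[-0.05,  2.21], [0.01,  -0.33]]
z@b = [[-0.02, 1.10],  [0.0, -0.12]]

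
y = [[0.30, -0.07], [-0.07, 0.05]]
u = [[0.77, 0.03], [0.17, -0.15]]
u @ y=[[0.23,-0.05],[0.06,-0.02]]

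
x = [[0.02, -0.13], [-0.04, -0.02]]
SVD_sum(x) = [[0.02, -0.13], [0.0, -0.02]] + [[0.00,0.00], [-0.04,-0.0]]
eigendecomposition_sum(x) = [[0.05,-0.06], [-0.02,0.03]] + [[-0.03, -0.06], [-0.02, -0.05]]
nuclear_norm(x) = 0.17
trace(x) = 0.00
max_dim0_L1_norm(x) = 0.15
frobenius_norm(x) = 0.14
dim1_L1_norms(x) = [0.15, 0.06]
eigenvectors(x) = [[0.92, 0.81],[-0.39, 0.59]]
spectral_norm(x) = 0.13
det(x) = -0.01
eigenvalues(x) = [0.07, -0.07]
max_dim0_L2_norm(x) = 0.13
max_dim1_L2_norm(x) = 0.13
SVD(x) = [[0.99,0.12], [0.12,-0.99]] @ diag([0.1323212459828649, 0.0423212459828649]) @ [[0.12, -0.99],  [0.99, 0.12]]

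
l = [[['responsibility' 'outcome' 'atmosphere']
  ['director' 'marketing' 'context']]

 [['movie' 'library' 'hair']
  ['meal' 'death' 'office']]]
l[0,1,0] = 'director'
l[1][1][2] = 'office'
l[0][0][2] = 'atmosphere'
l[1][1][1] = 'death'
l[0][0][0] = 'responsibility'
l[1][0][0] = 'movie'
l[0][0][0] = 'responsibility'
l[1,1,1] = 'death'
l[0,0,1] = 'outcome'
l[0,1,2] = 'context'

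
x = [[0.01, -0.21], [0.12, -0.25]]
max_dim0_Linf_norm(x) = 0.25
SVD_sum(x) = [[0.06, -0.19], [0.08, -0.26]] + [[-0.05, -0.02], [0.04, 0.01]]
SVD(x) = [[-0.60, -0.80], [-0.80, 0.6]] @ diag([0.3415902225530077, 0.06645389270905562]) @ [[-0.30, 0.95], [0.95, 0.3]]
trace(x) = -0.24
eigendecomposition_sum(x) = [[0.00+0.13j, -0.11-0.14j],[(0.06+0.08j), -0.13-0.04j]] + [[0.01-0.13j, -0.11+0.14j],  [0.06-0.08j, -0.13+0.04j]]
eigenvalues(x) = [(-0.12+0.09j), (-0.12-0.09j)]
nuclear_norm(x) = 0.41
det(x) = 0.02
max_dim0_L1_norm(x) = 0.46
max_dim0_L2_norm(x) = 0.33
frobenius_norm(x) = 0.35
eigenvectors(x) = [[0.80+0.00j, (0.8-0j)], [0.49-0.35j, (0.49+0.35j)]]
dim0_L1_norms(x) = [0.13, 0.46]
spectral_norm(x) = 0.34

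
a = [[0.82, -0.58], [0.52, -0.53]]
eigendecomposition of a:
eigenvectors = [[0.9, 0.48],[0.44, 0.88]]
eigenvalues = [0.54, -0.25]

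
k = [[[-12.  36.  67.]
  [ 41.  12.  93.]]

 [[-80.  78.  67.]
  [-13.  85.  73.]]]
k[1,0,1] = 78.0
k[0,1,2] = 93.0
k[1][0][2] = 67.0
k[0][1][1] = 12.0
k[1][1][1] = 85.0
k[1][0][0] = -80.0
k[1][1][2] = 73.0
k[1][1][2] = 73.0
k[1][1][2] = 73.0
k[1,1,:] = [-13.0, 85.0, 73.0]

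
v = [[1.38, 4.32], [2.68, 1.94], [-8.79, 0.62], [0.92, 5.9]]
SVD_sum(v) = [[2.54, 0.85], [2.99, 1.0], [-7.72, -2.58], [2.6, 0.87]] + [[-1.16, 3.47], [-0.31, 0.94], [-1.07, 3.20], [-1.68, 5.03]]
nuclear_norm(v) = 16.88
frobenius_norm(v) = 12.03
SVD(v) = [[-0.28, -0.5], [-0.33, -0.13], [0.85, -0.46], [-0.29, -0.72]] @ diag([9.535357846689129, 7.341297619330255]) @ [[-0.95, -0.32], [0.32, -0.95]]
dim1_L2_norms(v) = [4.54, 3.31, 8.81, 5.97]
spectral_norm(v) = 9.54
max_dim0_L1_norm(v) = 13.77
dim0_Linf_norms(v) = [8.79, 5.9]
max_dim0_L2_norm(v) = 9.34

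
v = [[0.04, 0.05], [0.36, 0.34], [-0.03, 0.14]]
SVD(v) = [[-0.13, -0.05], [-0.98, 0.16], [-0.16, -0.99]] @ diag([0.5051065312286838, 0.1211090092029771]) @ [[-0.70, -0.72], [0.72, -0.70]]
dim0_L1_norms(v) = [0.43, 0.53]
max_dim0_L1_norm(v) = 0.53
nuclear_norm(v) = 0.63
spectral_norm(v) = 0.51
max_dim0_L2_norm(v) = 0.37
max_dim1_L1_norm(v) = 0.7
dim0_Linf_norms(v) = [0.36, 0.34]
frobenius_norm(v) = 0.52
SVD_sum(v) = [[0.04, 0.05], [0.35, 0.35], [0.06, 0.06]] + [[-0.00, 0.0],  [0.01, -0.01],  [-0.09, 0.08]]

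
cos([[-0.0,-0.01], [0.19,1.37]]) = [[1.00, 0.01], [-0.11, 0.20]]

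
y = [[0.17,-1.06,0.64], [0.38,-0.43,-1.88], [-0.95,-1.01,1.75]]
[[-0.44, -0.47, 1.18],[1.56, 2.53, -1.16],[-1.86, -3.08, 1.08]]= y@[[0.55, 1.25, 0.98], [0.06, -0.01, -0.41], [-0.73, -1.09, 0.91]]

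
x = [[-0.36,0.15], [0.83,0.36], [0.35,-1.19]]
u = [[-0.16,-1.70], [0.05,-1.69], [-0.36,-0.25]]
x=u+[[-0.2,1.85],  [0.78,2.05],  [0.71,-0.94]]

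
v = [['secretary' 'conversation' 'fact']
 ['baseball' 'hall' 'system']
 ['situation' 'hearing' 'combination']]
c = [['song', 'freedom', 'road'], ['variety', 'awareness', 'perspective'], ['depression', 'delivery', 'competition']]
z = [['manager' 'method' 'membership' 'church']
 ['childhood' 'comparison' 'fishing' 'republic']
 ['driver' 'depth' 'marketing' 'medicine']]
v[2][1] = 'hearing'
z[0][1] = 'method'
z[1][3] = 'republic'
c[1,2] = 'perspective'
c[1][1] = 'awareness'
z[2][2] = 'marketing'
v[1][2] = 'system'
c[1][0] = 'variety'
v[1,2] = 'system'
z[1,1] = 'comparison'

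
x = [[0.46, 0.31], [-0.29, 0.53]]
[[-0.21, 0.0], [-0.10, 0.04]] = x@ [[-0.24, -0.03], [-0.32, 0.05]]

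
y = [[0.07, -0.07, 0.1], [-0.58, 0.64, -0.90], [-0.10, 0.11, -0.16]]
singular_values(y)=[1.27, 0.01, 0.0]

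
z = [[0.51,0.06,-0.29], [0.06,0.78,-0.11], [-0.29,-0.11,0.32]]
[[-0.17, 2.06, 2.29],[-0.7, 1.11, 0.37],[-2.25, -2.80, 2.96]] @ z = [[-0.63, 1.34, 0.56], [-0.4, 0.78, 0.2], [-2.17, -2.64, 1.91]]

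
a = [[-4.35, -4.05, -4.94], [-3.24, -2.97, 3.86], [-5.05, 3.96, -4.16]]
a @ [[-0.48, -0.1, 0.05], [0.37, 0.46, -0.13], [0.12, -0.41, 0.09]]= [[-0.0,0.60,-0.14], [0.92,-2.62,0.57], [3.39,4.03,-1.14]]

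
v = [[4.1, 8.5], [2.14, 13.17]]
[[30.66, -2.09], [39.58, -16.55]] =v@[[1.88, 3.16], [2.70, -1.77]]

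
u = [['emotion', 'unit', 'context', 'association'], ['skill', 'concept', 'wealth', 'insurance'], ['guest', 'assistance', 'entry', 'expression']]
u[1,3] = 'insurance'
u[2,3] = 'expression'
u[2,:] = ['guest', 'assistance', 'entry', 'expression']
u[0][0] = 'emotion'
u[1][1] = 'concept'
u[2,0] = 'guest'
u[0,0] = 'emotion'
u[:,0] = ['emotion', 'skill', 'guest']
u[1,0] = 'skill'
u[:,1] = ['unit', 'concept', 'assistance']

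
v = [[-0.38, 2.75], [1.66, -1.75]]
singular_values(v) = [3.51, 1.11]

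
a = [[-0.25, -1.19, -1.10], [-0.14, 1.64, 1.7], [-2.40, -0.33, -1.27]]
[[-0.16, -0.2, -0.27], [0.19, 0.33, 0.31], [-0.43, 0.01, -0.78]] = a@[[0.11, -0.07, 0.21], [-0.01, 0.09, -0.02], [0.13, 0.10, 0.22]]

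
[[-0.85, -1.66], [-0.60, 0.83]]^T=[[-0.85, -0.6], [-1.66, 0.83]]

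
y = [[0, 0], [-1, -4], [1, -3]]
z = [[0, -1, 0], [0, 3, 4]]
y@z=[[0, 0, 0], [0, -11, -16], [0, -10, -12]]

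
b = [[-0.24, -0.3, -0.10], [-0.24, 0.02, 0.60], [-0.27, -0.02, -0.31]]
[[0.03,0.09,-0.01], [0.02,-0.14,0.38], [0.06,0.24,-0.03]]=b @ [[-0.17,-0.43,-0.43], [0.05,0.19,0.22], [-0.04,-0.41,0.46]]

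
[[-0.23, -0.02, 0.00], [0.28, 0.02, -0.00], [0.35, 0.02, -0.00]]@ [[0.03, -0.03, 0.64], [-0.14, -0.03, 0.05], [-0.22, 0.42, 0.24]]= [[-0.0, 0.01, -0.15], [0.01, -0.01, 0.18], [0.01, -0.01, 0.22]]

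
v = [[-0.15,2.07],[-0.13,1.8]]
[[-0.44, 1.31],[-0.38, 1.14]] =v @ [[0.19, -0.20],[-0.20, 0.62]]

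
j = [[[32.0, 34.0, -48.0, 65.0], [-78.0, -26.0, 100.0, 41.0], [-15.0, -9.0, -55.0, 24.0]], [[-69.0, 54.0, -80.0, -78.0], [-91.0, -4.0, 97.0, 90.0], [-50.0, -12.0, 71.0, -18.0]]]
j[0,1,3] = 41.0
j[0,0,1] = 34.0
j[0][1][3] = 41.0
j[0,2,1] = -9.0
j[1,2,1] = -12.0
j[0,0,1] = 34.0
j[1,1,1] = -4.0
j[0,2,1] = -9.0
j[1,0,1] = 54.0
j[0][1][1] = -26.0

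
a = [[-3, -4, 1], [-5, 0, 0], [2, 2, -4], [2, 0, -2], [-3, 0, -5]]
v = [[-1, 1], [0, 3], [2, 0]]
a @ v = [[5, -15], [5, -5], [-10, 8], [-6, 2], [-7, -3]]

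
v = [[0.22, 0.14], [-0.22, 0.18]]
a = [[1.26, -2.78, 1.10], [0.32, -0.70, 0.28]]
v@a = [[0.32, -0.71, 0.28], [-0.22, 0.49, -0.19]]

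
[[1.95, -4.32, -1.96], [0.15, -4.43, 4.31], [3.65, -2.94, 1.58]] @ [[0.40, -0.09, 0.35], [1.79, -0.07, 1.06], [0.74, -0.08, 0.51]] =[[-8.40, 0.28, -4.9], [-4.68, -0.05, -2.45], [-2.63, -0.25, -1.03]]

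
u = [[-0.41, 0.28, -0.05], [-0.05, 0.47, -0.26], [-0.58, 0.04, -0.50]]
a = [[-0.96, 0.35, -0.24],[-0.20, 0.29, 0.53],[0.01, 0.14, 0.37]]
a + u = [[-1.37,0.63,-0.29], [-0.25,0.76,0.27], [-0.57,0.18,-0.13]]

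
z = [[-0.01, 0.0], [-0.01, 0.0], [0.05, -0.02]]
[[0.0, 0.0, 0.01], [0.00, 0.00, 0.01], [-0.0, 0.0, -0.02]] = z@[[-0.22,-0.08,-0.53], [-0.50,-0.22,-0.15]]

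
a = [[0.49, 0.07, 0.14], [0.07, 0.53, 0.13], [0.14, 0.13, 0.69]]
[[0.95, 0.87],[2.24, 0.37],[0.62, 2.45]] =a @[[1.41, 0.84], [4.07, -0.25], [-0.15, 3.43]]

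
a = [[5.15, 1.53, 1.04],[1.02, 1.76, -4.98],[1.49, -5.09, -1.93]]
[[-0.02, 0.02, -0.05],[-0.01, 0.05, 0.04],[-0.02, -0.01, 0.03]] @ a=[[-0.16,0.26,-0.02], [0.06,-0.13,-0.34], [-0.07,-0.2,-0.03]]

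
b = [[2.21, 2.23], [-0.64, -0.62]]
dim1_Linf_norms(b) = [2.23, 0.64]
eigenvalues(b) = [1.55, 0.04]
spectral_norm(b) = 3.26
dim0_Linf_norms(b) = [2.21, 2.23]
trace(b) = 1.59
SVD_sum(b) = [[2.21, 2.23],[-0.63, -0.63]] + [[-0.00, 0.00],[-0.01, 0.01]]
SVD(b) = [[-0.96, 0.27], [0.27, 0.96]] @ diag([3.2635402478724034, 0.01746569543217972]) @ [[-0.70, -0.71],  [-0.71, 0.7]]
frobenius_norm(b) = 3.26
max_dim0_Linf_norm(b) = 2.23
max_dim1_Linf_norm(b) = 2.23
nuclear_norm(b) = 3.28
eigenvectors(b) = [[0.96, -0.72], [-0.28, 0.70]]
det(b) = 0.06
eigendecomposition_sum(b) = [[2.23, 2.28], [-0.66, -0.67]] + [[-0.02,-0.05], [0.02,0.05]]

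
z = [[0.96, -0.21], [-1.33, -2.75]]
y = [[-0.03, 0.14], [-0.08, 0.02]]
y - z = [[-0.99, 0.35], [1.25, 2.77]]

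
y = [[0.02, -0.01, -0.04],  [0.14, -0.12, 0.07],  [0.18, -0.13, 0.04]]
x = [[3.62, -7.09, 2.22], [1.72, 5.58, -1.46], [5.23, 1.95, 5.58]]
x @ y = [[-0.52,0.53,-0.55], [0.55,-0.5,0.26], [1.38,-1.01,0.15]]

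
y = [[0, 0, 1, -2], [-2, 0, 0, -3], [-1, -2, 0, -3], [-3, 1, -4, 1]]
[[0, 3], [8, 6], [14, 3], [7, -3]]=y @ [[-4, -3], [-5, 0], [0, 3], [0, 0]]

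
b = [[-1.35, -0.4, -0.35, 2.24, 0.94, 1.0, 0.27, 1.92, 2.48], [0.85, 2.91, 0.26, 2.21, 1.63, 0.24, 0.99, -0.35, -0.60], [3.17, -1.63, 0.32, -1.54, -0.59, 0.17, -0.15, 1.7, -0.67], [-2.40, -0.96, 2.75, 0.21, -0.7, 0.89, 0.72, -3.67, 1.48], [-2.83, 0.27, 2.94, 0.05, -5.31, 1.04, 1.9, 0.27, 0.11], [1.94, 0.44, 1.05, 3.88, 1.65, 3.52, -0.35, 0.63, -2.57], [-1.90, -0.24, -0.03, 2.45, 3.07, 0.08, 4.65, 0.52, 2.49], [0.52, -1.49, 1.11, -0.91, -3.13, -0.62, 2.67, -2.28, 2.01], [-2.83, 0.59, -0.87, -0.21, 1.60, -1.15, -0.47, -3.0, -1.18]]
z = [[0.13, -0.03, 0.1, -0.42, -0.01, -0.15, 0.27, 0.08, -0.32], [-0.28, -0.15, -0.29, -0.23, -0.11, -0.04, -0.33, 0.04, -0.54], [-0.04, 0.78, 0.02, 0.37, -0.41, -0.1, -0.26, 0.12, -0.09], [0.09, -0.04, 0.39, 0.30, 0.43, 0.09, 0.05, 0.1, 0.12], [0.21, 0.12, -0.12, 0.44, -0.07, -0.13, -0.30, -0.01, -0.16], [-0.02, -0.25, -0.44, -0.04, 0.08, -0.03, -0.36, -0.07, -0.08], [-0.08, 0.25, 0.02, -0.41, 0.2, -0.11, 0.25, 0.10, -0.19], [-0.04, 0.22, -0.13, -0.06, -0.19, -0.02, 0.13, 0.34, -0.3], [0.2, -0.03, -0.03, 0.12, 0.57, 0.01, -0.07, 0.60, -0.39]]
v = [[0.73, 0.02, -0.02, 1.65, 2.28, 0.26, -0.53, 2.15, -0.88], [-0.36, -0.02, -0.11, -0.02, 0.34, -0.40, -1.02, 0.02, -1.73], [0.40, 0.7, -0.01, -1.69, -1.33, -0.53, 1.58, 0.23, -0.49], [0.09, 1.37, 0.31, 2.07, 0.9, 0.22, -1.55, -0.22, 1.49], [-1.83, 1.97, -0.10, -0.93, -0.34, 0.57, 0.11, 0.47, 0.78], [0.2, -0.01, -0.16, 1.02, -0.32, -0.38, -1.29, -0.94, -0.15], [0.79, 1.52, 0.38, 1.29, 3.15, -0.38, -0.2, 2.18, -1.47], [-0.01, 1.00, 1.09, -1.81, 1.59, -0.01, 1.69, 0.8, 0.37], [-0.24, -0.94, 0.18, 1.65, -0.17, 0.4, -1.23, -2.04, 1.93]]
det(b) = -23469.80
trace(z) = 0.40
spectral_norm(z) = 1.17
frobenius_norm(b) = 16.79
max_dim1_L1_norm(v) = 11.36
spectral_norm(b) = 9.54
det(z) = 0.00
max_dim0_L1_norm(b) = 18.62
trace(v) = 4.58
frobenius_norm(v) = 9.94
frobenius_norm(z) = 2.23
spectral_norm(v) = 6.35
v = b @ z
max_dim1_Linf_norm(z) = 0.78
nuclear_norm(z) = 5.43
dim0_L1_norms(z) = [1.09, 1.87, 1.54, 2.39, 2.07, 0.68, 2.02, 1.46, 2.19]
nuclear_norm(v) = 22.02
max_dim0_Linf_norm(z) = 0.78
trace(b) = 1.49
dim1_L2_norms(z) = [0.64, 0.81, 1.01, 0.69, 0.64, 0.64, 0.63, 0.57, 0.95]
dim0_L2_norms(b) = [6.48, 3.89, 4.43, 5.85, 7.56, 4.13, 5.86, 5.93, 5.23]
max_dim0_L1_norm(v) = 12.13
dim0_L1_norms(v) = [4.65, 7.55, 2.36, 12.13, 10.42, 3.15, 9.2, 9.05, 9.29]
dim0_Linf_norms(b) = [3.17, 2.91, 2.94, 3.88, 5.31, 3.52, 4.65, 3.67, 2.57]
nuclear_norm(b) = 42.44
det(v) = -0.53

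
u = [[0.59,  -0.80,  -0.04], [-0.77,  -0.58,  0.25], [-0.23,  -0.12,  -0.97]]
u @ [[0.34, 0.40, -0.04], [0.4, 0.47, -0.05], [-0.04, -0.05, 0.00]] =[[-0.12, -0.14, 0.02], [-0.50, -0.59, 0.06], [-0.09, -0.1, 0.02]]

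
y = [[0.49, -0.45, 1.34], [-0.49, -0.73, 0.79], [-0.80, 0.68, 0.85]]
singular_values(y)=[1.83, 1.25, 0.74]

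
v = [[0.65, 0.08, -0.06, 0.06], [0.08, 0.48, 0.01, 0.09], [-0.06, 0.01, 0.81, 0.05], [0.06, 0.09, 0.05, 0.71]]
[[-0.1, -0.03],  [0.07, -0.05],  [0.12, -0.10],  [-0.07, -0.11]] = v@[[-0.15, -0.03], [0.2, -0.08], [0.14, -0.12], [-0.12, -0.13]]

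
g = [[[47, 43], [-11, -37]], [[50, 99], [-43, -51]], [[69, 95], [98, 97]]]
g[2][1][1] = 97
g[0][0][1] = 43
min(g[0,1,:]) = -37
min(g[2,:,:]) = 69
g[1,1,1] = -51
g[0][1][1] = -37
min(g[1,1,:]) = -51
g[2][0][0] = 69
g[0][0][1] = 43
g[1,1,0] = -43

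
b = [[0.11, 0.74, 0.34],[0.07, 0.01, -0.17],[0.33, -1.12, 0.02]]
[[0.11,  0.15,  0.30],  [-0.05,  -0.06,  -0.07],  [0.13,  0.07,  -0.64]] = b @ [[0.20, 0.16, -0.56], [-0.05, -0.01, 0.41], [0.36, 0.42, 0.18]]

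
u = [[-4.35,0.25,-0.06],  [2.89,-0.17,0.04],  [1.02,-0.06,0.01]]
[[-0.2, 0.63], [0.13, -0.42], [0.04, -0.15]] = u@[[0.04, -0.14], [0.05, 0.07], [0.65, -0.02]]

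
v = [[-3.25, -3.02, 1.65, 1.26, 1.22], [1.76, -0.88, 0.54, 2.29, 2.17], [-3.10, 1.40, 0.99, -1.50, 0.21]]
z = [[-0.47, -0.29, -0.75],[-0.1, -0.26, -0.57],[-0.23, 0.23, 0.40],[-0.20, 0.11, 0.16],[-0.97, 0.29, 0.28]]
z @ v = [[3.34,0.62,-1.67,-0.13,-1.36], [1.63,-0.27,-0.87,0.13,-0.81], [-0.09,1.05,0.14,-0.36,0.30], [0.35,0.73,-0.11,-0.24,0.03], [2.79,3.07,-1.17,-0.98,-0.5]]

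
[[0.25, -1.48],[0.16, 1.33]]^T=[[0.25, 0.16], [-1.48, 1.33]]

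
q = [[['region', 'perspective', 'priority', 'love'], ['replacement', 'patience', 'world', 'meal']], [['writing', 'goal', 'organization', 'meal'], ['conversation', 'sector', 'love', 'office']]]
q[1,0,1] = 'goal'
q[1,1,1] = 'sector'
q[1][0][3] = 'meal'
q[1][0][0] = 'writing'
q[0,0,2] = 'priority'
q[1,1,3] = 'office'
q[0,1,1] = 'patience'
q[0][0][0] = 'region'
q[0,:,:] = [['region', 'perspective', 'priority', 'love'], ['replacement', 'patience', 'world', 'meal']]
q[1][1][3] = 'office'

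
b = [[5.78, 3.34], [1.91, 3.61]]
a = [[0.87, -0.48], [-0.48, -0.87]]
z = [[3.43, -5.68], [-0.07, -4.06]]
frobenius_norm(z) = 7.78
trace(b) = 9.39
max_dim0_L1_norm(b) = 7.69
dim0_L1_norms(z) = [3.5, 9.74]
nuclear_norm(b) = 9.50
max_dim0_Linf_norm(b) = 5.78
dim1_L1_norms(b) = [9.12, 5.52]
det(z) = -14.32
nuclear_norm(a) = 1.99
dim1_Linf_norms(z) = [5.68, 4.06]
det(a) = -0.99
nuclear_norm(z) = 9.44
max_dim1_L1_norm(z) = 9.11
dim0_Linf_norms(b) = [5.78, 3.61]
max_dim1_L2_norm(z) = 6.64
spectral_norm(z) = 7.54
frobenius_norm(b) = 7.83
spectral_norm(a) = 0.99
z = b @ a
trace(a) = 0.00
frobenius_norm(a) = 1.41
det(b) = 14.49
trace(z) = -0.63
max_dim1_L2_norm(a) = 0.99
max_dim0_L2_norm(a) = 0.99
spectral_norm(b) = 7.59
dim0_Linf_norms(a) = [0.87, 0.87]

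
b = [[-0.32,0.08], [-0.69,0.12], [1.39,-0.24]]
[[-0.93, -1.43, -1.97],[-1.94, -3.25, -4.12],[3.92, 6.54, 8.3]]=b@[[2.62, 5.26, 5.56], [-1.14, 3.20, -2.37]]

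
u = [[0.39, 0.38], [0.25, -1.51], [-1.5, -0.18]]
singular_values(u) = [1.58, 1.56]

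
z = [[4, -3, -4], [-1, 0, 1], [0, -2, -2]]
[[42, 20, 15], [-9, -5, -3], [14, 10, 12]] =z@[[4, 0, -2], [-2, 0, -1], [-5, -5, -5]]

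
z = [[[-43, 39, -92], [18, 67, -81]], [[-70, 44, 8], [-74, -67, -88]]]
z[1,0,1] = 44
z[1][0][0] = -70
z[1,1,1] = -67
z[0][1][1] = 67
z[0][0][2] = -92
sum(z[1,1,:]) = -229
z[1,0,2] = 8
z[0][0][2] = -92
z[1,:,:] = [[-70, 44, 8], [-74, -67, -88]]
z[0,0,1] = 39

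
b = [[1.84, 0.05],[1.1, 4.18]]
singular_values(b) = [4.36, 1.75]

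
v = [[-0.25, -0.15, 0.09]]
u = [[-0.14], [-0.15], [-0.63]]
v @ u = [[0.0]]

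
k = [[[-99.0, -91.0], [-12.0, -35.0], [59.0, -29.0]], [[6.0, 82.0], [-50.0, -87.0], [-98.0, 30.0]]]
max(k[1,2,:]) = 30.0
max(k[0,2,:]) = 59.0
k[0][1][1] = -35.0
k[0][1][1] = -35.0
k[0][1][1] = -35.0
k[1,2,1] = 30.0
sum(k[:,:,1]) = -130.0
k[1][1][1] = -87.0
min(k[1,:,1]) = -87.0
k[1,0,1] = 82.0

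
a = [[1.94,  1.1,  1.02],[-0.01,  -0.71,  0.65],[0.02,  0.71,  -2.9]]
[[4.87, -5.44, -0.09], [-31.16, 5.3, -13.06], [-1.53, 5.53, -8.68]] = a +[[2.93, -6.54, -1.11], [-31.15, 6.01, -13.71], [-1.55, 4.82, -5.78]]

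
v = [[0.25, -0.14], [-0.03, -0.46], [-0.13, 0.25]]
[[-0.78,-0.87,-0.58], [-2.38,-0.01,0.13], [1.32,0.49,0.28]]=v @ [[-0.21,-3.36,-2.4],[5.18,0.23,-0.12]]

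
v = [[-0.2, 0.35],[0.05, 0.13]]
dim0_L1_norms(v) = [0.25, 0.48]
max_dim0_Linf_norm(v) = 0.35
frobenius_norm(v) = 0.43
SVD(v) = [[0.97, 0.23], [0.23, -0.97]] @ diag([0.41330706125677713, 0.10524862524178981]) @ [[-0.44, 0.9],[-0.90, -0.44]]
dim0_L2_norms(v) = [0.21, 0.37]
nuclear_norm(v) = 0.52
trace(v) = -0.07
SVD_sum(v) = [[-0.18, 0.36], [-0.04, 0.08]] + [[-0.02,-0.01], [0.09,0.05]]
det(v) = -0.04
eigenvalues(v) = [-0.25, 0.18]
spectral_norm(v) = 0.41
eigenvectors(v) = [[-0.99, -0.68], [0.13, -0.73]]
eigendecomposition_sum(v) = [[-0.22, 0.20],[0.03, -0.03]] + [[0.02,0.15], [0.02,0.16]]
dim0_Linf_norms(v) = [0.2, 0.35]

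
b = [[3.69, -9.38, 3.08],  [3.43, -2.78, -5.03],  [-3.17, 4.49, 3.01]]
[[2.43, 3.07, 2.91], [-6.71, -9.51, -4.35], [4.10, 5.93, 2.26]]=b @ [[-0.94, -1.28, -0.78],[-0.34, -0.42, -0.43],[0.88, 1.25, 0.57]]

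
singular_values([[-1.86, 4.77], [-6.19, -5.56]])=[8.6, 4.64]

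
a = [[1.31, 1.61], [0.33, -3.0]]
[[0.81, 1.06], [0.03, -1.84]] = a @ [[0.56,0.05], [0.05,0.62]]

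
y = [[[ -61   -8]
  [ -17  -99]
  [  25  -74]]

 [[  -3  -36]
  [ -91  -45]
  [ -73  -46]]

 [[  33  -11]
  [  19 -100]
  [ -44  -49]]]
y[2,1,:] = [19, -100]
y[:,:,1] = [[-8, -99, -74], [-36, -45, -46], [-11, -100, -49]]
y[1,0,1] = -36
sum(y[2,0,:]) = 22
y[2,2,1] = -49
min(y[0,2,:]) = -74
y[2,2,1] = -49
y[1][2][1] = -46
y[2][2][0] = -44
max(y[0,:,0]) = 25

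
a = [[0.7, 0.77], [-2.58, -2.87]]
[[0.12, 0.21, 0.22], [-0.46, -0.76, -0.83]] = a @ [[-0.11, 0.04, 0.31], [0.26, 0.23, 0.01]]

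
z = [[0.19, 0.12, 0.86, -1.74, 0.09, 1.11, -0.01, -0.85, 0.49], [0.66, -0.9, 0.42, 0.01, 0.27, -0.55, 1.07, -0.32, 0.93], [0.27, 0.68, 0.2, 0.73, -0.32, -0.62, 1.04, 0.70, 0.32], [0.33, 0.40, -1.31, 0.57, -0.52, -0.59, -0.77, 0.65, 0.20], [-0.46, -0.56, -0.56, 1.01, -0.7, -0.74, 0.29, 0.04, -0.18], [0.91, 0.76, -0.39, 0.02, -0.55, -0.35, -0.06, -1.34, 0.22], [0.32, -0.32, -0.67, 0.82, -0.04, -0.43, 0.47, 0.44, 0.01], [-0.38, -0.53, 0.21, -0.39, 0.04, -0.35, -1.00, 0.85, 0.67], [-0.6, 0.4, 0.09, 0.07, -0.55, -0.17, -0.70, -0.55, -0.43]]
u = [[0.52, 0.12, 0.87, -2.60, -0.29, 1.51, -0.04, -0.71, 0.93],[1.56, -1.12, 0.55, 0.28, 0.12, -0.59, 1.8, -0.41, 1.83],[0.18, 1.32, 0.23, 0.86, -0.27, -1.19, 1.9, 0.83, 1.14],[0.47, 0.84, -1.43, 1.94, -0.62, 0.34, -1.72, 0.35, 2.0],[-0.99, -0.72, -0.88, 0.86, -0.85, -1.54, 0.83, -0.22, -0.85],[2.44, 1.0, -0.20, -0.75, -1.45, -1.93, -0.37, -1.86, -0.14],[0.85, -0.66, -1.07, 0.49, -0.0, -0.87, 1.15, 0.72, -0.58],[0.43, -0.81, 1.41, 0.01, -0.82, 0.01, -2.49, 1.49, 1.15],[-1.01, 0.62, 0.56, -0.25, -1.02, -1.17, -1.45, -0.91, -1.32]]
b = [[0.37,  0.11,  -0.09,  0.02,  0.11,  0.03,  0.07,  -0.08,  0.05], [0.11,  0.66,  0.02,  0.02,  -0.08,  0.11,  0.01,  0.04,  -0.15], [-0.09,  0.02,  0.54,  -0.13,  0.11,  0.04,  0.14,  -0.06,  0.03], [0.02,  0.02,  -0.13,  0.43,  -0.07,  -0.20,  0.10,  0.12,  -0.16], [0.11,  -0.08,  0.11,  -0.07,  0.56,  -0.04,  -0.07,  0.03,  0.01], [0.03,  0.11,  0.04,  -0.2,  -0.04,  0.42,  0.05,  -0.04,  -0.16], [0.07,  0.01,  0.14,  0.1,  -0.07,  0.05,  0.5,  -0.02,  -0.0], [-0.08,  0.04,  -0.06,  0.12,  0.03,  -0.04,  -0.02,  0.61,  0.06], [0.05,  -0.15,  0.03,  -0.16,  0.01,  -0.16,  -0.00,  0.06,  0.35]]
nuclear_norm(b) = 4.44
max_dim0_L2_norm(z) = 2.39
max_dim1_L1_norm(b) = 1.25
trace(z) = -0.10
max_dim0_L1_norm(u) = 11.75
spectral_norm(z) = 3.52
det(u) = -101.25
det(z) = -0.01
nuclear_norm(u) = 25.93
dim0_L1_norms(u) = [8.45, 7.21, 7.2, 8.04, 5.44, 9.15, 11.75, 7.5, 9.94]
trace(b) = 4.44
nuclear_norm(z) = 13.30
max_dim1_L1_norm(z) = 5.46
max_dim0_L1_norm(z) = 5.74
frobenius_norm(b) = 1.69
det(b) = 0.00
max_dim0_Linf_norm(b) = 0.66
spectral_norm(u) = 4.95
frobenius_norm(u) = 9.94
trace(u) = 0.11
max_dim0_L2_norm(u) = 4.5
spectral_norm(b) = 0.84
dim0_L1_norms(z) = [4.12, 4.67, 4.71, 5.36, 3.08, 4.91, 5.41, 5.74, 3.45]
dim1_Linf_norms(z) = [1.74, 1.07, 1.04, 1.31, 1.01, 1.34, 0.82, 1.0, 0.7]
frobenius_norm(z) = 5.54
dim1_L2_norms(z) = [2.45, 1.98, 1.81, 2.0, 1.74, 1.96, 1.39, 1.71, 1.36]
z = u @ b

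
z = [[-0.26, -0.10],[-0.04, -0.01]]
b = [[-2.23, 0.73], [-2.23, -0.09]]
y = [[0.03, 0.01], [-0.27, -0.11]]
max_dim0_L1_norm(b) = 4.46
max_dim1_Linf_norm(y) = 0.27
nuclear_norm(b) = 3.76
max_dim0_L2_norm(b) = 3.15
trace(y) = -0.08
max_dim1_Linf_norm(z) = 0.26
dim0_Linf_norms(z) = [0.26, 0.1]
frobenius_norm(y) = 0.29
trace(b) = -2.32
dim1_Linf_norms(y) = [0.03, 0.27]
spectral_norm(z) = 0.28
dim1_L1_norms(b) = [2.96, 2.32]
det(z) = -0.00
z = b @ y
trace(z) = -0.27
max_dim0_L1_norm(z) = 0.3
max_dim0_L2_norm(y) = 0.27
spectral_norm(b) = 3.19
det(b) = 1.83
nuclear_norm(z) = 0.29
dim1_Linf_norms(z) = [0.26, 0.04]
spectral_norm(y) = 0.29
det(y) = -0.00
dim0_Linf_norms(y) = [0.27, 0.11]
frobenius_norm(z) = 0.28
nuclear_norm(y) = 0.30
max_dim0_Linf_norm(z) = 0.26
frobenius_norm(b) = 3.24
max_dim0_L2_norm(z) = 0.26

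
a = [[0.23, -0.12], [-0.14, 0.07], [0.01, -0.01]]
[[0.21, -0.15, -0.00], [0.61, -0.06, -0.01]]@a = [[0.07, -0.04], [0.15, -0.08]]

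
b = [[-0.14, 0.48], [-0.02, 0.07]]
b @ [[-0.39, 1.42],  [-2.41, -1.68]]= [[-1.10,  -1.01], [-0.16,  -0.15]]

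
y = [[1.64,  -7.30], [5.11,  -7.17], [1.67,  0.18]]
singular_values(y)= [11.35, 2.75]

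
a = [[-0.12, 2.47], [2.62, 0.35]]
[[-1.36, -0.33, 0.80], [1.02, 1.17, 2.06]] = a @ [[0.46, 0.46, 0.74],[-0.53, -0.11, 0.36]]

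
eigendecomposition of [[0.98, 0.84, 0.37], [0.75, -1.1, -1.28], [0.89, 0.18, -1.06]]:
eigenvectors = [[0.92,0.32,0.32], [0.10,-0.92,-0.85], [0.37,-0.21,0.42]]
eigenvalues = [1.21, -1.65, -0.74]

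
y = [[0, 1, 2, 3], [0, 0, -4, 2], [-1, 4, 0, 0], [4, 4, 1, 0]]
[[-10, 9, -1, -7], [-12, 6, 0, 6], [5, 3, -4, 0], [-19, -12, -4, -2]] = y@[[-5, -3, 0, 0], [0, 0, -1, 0], [1, 0, 0, -2], [-4, 3, 0, -1]]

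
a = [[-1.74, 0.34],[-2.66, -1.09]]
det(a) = 2.801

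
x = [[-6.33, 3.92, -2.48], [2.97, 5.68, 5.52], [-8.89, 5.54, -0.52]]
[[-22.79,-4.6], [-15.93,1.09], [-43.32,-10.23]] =x@[[4.26, 1.6], [-1.34, 0.6], [-3.80, -1.28]]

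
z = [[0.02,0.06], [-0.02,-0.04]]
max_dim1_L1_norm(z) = 0.08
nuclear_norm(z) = 0.08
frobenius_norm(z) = 0.08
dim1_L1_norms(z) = [0.08, 0.06]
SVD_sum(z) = [[0.02,0.06], [-0.02,-0.04]] + [[-0.0, 0.0], [-0.0, 0.0]]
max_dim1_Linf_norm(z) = 0.06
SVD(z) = [[-0.82, 0.58], [0.58, 0.82]] @ diag([0.07728656901081647, 0.005175543501536709]) @ [[-0.36, -0.93], [-0.93, 0.36]]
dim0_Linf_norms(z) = [0.02, 0.06]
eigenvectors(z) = [[0.87+0.00j, 0.87-0.00j], [(-0.43+0.25j), (-0.43-0.25j)]]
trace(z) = -0.02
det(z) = 0.00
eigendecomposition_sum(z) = [[0.01+0.02j, (0.03+0.02j)], [-0.01-0.01j, -0.02-0.00j]] + [[0.01-0.02j, (0.03-0.02j)], [-0.01+0.01j, (-0.02+0j)]]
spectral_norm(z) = 0.08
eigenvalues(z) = [(-0.01+0.02j), (-0.01-0.02j)]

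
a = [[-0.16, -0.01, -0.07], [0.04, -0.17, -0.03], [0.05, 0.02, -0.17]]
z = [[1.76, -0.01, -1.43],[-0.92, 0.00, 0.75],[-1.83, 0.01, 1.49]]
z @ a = [[-0.35, -0.04, 0.12], [0.18, 0.02, -0.06], [0.37, 0.05, -0.13]]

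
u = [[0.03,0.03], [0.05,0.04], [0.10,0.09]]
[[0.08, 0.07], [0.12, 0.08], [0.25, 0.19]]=u@[[1.98, -0.85], [0.56, 3.05]]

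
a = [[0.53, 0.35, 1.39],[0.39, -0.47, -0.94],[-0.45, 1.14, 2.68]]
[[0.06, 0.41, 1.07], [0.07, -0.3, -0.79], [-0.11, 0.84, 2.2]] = a @ [[0.19, 0.12, -0.06], [0.12, 0.5, 0.12], [-0.06, 0.12, 0.76]]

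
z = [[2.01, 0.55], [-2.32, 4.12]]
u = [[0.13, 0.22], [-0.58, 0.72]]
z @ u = [[-0.06, 0.84],[-2.69, 2.46]]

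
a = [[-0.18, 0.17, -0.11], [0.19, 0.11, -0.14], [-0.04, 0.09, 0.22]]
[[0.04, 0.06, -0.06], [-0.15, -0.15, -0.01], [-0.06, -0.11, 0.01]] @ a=[[0.01, 0.01, -0.03],  [-0.00, -0.04, 0.04],  [-0.01, -0.02, 0.02]]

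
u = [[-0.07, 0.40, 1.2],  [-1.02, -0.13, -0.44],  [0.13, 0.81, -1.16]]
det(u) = -1.50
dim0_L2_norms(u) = [1.03, 0.91, 1.73]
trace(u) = -1.36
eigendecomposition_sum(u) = [[(0.14+0.38j), (0.39-0.15j), (0.21+0.26j)], [(-0.45-0.01j), -0.00+0.46j, (-0.35+0.11j)], [(-0.15+0.16j), 0.17+0.15j, (-0.08+0.16j)]] + [[(0.14-0.38j), 0.39+0.15j, (0.21-0.26j)], [(-0.45+0.01j), -0.00-0.46j, (-0.35-0.11j)], [-0.15-0.16j, 0.17-0.15j, (-0.08-0.16j)]] + [[(-0.34-0j), (-0.37-0j), 0.78-0.00j], [(-0.12-0j), (-0.13-0j), 0.27-0.00j], [(0.44+0j), 0.48+0.00j, -1.01+0.00j]]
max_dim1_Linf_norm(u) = 1.2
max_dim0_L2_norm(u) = 1.73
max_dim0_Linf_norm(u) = 1.2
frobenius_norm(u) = 2.21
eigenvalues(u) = [(0.06+1.01j), (0.06-1.01j), (-1.47+0j)]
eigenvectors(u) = [[0.23+0.58j, (0.23-0.58j), -0.60+0.00j], [(-0.7+0j), -0.70-0.00j, -0.20+0.00j], [-0.23+0.25j, (-0.23-0.25j), (0.77+0j)]]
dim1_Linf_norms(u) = [1.2, 1.02, 1.16]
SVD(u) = [[-0.63,0.14,0.76], [0.28,-0.87,0.39], [0.72,0.47,0.51]] @ diag([1.751373547669701, 1.089285514157912, 0.7877485418384346]) @ [[-0.09, 0.17, -0.98], [0.86, 0.5, 0.01], [-0.49, 0.85, 0.19]]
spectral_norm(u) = 1.75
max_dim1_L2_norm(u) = 1.42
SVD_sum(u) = [[0.1, -0.19, 1.08],[-0.04, 0.08, -0.49],[-0.11, 0.21, -1.24]] + [[0.13, 0.08, 0.00], [-0.82, -0.48, -0.01], [0.44, 0.26, 0.0]] + [[-0.3,0.51,0.11], [-0.15,0.26,0.06], [-0.2,0.34,0.08]]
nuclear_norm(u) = 3.63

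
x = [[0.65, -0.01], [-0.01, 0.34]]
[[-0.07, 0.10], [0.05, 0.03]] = x @ [[-0.1, 0.16], [0.14, 0.08]]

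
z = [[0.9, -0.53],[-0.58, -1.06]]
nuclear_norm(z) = 2.25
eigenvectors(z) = [[0.96, 0.24],  [-0.27, 0.97]]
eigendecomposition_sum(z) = [[0.98, -0.25],[-0.27, 0.07]] + [[-0.08, -0.28], [-0.31, -1.13]]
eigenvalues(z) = [1.05, -1.21]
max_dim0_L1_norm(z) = 1.59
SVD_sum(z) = [[-0.05, -0.12], [-0.48, -1.1]] + [[0.95, -0.41], [-0.10, 0.04]]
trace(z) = -0.16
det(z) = -1.26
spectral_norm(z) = 1.21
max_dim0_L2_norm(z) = 1.19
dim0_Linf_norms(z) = [0.9, 1.06]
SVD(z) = [[0.11, 0.99],[0.99, -0.11]] @ diag([1.2100590299906344, 1.0424284838482325]) @ [[-0.40, -0.92], [0.92, -0.40]]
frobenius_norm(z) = 1.60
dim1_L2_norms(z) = [1.04, 1.21]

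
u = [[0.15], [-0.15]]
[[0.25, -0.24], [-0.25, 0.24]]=u @ [[1.69, -1.6]]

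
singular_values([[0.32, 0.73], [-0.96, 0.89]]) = [1.35, 0.73]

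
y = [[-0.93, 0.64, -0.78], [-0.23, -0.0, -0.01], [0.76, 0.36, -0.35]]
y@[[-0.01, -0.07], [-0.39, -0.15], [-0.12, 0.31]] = [[-0.15, -0.27], [0.0, 0.01], [-0.11, -0.22]]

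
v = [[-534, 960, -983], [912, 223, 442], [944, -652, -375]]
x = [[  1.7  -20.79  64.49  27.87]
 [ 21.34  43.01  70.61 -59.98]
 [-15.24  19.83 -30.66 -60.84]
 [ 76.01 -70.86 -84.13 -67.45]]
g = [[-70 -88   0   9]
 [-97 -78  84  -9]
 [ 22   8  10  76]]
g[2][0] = 22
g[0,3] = 9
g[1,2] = 84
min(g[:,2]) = 0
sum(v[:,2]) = -916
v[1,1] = 223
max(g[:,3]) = 76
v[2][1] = -652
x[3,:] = [76.01, -70.86, -84.13, -67.45]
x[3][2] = -84.13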